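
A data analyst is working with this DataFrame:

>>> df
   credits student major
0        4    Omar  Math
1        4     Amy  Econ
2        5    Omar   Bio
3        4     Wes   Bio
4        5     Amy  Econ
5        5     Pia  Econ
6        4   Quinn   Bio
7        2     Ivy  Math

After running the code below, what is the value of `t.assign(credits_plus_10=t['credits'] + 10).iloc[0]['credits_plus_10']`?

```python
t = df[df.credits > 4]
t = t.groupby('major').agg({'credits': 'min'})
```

filter rows where credits > 4:
   credits student major
2        5    Omar   Bio
4        5     Amy  Econ
5        5     Pia  Econ
group by major, min of credits:
       credits
major         
Bio          5
Econ         5
add column credits_plus_10 = t['credits'] + 10:
       credits  credits_plus_10
major                          
Bio          5               15
Econ         5               15
So iloc[0]['credits_plus_10'] = 15.

15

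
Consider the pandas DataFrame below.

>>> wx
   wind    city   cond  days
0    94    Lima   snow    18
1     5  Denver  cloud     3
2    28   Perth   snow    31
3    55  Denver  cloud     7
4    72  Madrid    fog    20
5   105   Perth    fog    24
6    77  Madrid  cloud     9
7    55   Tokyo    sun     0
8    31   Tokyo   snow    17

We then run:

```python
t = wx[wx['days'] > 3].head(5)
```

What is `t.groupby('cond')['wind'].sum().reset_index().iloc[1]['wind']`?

filter rows where days > 3:
   wind    city   cond  days
0    94    Lima   snow    18
2    28   Perth   snow    31
3    55  Denver  cloud     7
4    72  Madrid    fog    20
5   105   Perth    fog    24
6    77  Madrid  cloud     9
8    31   Tokyo   snow    17
take first 5 rows:
   wind    city   cond  days
0    94    Lima   snow    18
2    28   Perth   snow    31
3    55  Denver  cloud     7
4    72  Madrid    fog    20
5   105   Perth    fog    24
group by cond, sum of wind:
cond
cloud     55
fog      177
snow     122
Name: wind, dtype: int64
reset_index():
    cond  wind
0  cloud    55
1    fog   177
2   snow   122

177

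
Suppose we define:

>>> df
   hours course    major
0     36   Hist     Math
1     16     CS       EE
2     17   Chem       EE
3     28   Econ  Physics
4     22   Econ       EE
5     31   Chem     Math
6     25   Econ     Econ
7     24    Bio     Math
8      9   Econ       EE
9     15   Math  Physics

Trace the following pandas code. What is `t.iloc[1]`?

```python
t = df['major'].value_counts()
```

value_counts of major:
major
EE         4
Math       3
Physics    2
Econ       1
Name: count, dtype: int64
The value at position 1 is 3.

3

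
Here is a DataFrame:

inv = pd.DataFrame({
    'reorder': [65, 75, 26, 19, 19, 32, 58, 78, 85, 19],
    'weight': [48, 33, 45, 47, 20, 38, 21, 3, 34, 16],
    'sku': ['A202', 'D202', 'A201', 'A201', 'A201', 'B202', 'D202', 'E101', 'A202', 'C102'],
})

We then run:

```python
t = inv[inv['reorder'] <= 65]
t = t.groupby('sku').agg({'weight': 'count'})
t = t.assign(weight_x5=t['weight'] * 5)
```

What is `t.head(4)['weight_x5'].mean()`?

7.5

filter rows where reorder <= 65:
   reorder  weight   sku
0       65      48  A202
2       26      45  A201
3       19      47  A201
4       19      20  A201
5       32      38  B202
6       58      21  D202
9       19      16  C102
group by sku, count of weight:
      weight
sku         
A201       3
A202       1
B202       1
C102       1
D202       1
add column weight_x5 = t['weight'] * 5:
      weight  weight_x5
sku                    
A201       3         15
A202       1          5
B202       1          5
C102       1          5
D202       1          5
take first 4 rows:
      weight  weight_x5
sku                    
A201       3         15
A202       1          5
B202       1          5
C102       1          5
Taking the mean of column 'weight_x5' gives 7.5.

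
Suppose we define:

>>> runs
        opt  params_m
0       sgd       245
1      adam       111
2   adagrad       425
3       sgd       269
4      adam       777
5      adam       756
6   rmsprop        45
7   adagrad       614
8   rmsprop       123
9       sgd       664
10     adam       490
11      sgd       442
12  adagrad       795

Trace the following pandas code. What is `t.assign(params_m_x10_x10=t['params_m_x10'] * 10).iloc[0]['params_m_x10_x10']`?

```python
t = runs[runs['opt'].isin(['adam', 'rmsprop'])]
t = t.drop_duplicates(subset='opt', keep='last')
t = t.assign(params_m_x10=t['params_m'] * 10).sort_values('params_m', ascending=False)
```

filter rows where opt in ['adam', 'rmsprop']:
        opt  params_m
1      adam       111
4      adam       777
5      adam       756
6   rmsprop        45
8   rmsprop       123
10     adam       490
drop duplicate opt (keep=last):
        opt  params_m
8   rmsprop       123
10     adam       490
add column params_m_x10 = t['params_m'] * 10:
        opt  params_m  params_m_x10
8   rmsprop       123          1230
10     adam       490          4900
sort by params_m descending:
        opt  params_m  params_m_x10
10     adam       490          4900
8   rmsprop       123          1230
add column params_m_x10_x10 = t['params_m_x10'] * 10:
        opt  params_m  params_m_x10  params_m_x10_x10
10     adam       490          4900             49000
8   rmsprop       123          1230             12300

49000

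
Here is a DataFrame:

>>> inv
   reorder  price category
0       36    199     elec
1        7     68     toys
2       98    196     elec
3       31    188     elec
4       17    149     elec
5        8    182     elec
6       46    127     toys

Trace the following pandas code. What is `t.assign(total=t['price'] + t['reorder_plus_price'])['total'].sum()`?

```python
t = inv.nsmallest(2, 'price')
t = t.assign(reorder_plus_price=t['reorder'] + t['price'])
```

take 2 rows with smallest price:
   reorder  price category
1        7     68     toys
6       46    127     toys
add column reorder_plus_price = t['reorder'] + t['price']:
   reorder  price category  reorder_plus_price
1        7     68     toys                  75
6       46    127     toys                 173
add column total = t['price'] + t['reorder_plus_price']:
   reorder  price category  reorder_plus_price  total
1        7     68     toys                  75    143
6       46    127     toys                 173    300
The sum of column 'total' is 443.

443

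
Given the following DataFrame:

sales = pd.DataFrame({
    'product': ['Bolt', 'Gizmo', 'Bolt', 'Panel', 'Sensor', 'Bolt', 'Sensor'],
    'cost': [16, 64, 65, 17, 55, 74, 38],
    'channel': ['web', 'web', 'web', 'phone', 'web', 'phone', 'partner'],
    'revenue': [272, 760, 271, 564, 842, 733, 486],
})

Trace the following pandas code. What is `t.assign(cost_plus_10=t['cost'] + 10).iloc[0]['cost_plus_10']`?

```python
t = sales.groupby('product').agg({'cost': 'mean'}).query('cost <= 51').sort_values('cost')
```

27.0

group by product, mean of cost:
              cost
product           
Bolt     51.666667
Gizmo    64.000000
Panel    17.000000
Sensor   46.500000
filter rows where cost <= 51:
         cost
product      
Panel    17.0
Sensor   46.5
sort by cost:
         cost
product      
Panel    17.0
Sensor   46.5
add column cost_plus_10 = t['cost'] + 10:
         cost  cost_plus_10
product                    
Panel    17.0          27.0
Sensor   46.5          56.5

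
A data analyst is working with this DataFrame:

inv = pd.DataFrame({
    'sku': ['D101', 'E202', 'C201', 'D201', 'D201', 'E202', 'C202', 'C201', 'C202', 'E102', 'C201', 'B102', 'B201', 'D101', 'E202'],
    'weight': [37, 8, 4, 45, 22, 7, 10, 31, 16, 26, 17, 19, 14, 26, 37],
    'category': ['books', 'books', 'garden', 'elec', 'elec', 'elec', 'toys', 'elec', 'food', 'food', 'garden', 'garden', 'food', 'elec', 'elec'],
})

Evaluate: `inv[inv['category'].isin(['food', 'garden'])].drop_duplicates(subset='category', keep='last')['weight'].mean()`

filter rows where category in ['food', 'garden']:
     sku  weight category
2   C201       4   garden
8   C202      16     food
9   E102      26     food
10  C201      17   garden
11  B102      19   garden
12  B201      14     food
drop duplicate category (keep=last):
     sku  weight category
11  B102      19   garden
12  B201      14     food

16.5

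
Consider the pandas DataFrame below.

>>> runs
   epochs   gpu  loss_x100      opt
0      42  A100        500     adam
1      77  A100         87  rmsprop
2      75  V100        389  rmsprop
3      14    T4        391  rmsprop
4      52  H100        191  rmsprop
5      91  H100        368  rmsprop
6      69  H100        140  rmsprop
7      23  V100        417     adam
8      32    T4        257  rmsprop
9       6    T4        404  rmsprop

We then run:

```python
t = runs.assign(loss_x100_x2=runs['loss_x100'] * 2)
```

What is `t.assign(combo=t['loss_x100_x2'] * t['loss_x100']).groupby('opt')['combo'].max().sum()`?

826432

add column loss_x100_x2 = runs['loss_x100'] * 2:
   epochs   gpu  loss_x100      opt  loss_x100_x2
0      42  A100        500     adam          1000
1      77  A100         87  rmsprop           174
2      75  V100        389  rmsprop           778
3      14    T4        391  rmsprop           782
4      52  H100        191  rmsprop           382
5      91  H100        368  rmsprop           736
6      69  H100        140  rmsprop           280
7      23  V100        417     adam           834
8      32    T4        257  rmsprop           514
9       6    T4        404  rmsprop           808
add column combo = t['loss_x100_x2'] * t['loss_x100']:
   epochs   gpu  loss_x100      opt  loss_x100_x2   combo
0      42  A100        500     adam          1000  500000
1      77  A100         87  rmsprop           174   15138
2      75  V100        389  rmsprop           778  302642
3      14    T4        391  rmsprop           782  305762
4      52  H100        191  rmsprop           382   72962
5      91  H100        368  rmsprop           736  270848
6      69  H100        140  rmsprop           280   39200
7      23  V100        417     adam           834  347778
8      32    T4        257  rmsprop           514  132098
9       6    T4        404  rmsprop           808  326432
group by opt, max of combo:
opt
adam       500000
rmsprop    326432
Name: combo, dtype: int64
sum of the resulting series → 826432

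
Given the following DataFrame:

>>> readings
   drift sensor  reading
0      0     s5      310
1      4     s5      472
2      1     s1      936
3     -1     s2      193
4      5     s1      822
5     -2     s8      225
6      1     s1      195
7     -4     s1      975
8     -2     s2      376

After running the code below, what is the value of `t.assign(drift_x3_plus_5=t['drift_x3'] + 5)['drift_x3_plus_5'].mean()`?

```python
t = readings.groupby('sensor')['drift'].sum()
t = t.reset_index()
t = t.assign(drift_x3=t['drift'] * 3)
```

group by sensor, sum of drift:
sensor
s1    3
s2   -3
s5    4
s8   -2
Name: drift, dtype: int64
reset_index():
  sensor  drift
0     s1      3
1     s2     -3
2     s5      4
3     s8     -2
add column drift_x3 = t['drift'] * 3:
  sensor  drift  drift_x3
0     s1      3         9
1     s2     -3        -9
2     s5      4        12
3     s8     -2        -6
add column drift_x3_plus_5 = t['drift_x3'] + 5:
  sensor  drift  drift_x3  drift_x3_plus_5
0     s1      3         9               14
1     s2     -3        -9               -4
2     s5      4        12               17
3     s8     -2        -6               -1
mean of column 'drift_x3_plus_5' → 6.5

6.5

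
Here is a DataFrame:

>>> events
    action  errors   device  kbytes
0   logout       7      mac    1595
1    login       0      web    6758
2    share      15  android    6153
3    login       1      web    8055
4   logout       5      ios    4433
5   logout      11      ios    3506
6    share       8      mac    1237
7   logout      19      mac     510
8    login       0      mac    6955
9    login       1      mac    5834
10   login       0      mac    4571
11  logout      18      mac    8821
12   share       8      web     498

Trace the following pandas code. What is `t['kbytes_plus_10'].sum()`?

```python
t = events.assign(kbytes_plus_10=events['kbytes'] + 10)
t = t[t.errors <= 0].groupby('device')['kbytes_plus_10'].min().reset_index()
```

add column kbytes_plus_10 = events['kbytes'] + 10:
    action  errors   device  kbytes  kbytes_plus_10
0   logout       7      mac    1595            1605
1    login       0      web    6758            6768
2    share      15  android    6153            6163
3    login       1      web    8055            8065
4   logout       5      ios    4433            4443
5   logout      11      ios    3506            3516
6    share       8      mac    1237            1247
7   logout      19      mac     510             520
8    login       0      mac    6955            6965
9    login       1      mac    5834            5844
10   login       0      mac    4571            4581
11  logout      18      mac    8821            8831
12   share       8      web     498             508
filter rows where errors <= 0:
   action  errors device  kbytes  kbytes_plus_10
1   login       0    web    6758            6768
8   login       0    mac    6955            6965
10  login       0    mac    4571            4581
group by device, min of kbytes_plus_10:
device
mac    4581
web    6768
Name: kbytes_plus_10, dtype: int64
reset_index():
  device  kbytes_plus_10
0    mac            4581
1    web            6768
Then the sum of column 'kbytes_plus_10': 11349

11349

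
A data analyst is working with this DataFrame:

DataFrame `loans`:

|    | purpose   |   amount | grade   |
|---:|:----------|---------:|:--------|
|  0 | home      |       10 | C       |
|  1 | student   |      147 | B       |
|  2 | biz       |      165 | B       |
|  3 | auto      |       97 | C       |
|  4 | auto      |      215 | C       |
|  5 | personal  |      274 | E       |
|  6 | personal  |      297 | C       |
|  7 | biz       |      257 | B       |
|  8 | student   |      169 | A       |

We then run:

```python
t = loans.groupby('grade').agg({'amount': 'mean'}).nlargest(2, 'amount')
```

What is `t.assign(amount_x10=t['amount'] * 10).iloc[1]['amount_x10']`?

1896.66666667

group by grade, mean of amount:
           amount
grade            
A      169.000000
B      189.666667
C      154.750000
E      274.000000
take 2 rows with largest amount:
           amount
grade            
E      274.000000
B      189.666667
add column amount_x10 = t['amount'] * 10:
           amount   amount_x10
grade                         
E      274.000000  2740.000000
B      189.666667  1896.666667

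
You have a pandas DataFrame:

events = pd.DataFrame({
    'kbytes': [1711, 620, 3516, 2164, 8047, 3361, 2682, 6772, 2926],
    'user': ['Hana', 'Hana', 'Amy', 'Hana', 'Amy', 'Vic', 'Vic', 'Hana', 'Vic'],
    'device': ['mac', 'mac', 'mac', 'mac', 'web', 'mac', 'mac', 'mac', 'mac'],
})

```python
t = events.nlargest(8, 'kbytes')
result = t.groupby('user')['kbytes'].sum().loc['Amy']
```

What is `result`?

11563

take 8 rows with largest kbytes:
   kbytes  user device
4    8047   Amy    web
7    6772  Hana    mac
2    3516   Amy    mac
5    3361   Vic    mac
8    2926   Vic    mac
6    2682   Vic    mac
3    2164  Hana    mac
0    1711  Hana    mac
group by user, sum of kbytes:
user
Amy     11563
Hana    10647
Vic      8969
Name: kbytes, dtype: int64
So loc['Amy'] = 11563.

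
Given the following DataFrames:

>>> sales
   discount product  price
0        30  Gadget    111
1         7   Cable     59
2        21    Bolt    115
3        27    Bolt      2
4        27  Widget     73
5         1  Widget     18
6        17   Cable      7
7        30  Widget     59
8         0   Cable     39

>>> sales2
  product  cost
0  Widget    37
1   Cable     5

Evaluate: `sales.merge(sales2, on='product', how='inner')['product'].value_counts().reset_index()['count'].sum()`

6

merge on 'product' (how='inner') → 6 rows:
   discount product  price  cost
0         7   Cable     59     5
1        27  Widget     73    37
2         1  Widget     18    37
3        17   Cable      7     5
4        30  Widget     59    37
5         0   Cable     39     5
value_counts of product:
product
Cable     3
Widget    3
Name: count, dtype: int64
reset_index():
  product  count
0   Cable      3
1  Widget      3
The sum of column 'count' is 6.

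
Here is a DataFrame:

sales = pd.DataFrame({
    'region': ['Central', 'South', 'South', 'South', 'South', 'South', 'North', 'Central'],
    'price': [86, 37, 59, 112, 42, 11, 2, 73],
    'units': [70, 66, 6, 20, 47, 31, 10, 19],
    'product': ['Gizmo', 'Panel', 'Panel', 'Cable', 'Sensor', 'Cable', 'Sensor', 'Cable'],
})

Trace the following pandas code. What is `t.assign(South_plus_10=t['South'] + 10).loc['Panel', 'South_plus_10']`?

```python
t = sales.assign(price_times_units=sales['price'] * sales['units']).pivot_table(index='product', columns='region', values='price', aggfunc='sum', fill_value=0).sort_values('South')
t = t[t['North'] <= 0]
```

add column price_times_units = sales['price'] * sales['units']:
    region  price  units product  price_times_units
0  Central     86     70   Gizmo               6020
1    South     37     66   Panel               2442
2    South     59      6   Panel                354
3    South    112     20   Cable               2240
4    South     42     47  Sensor               1974
5    South     11     31   Cable                341
6    North      2     10  Sensor                 20
7  Central     73     19   Cable               1387
pivot: rows=product, cols=region, sum(price):
region   Central  North  South
product                       
Cable         73      0    123
Gizmo         86      0      0
Panel          0      0     96
Sensor         0      2     42
sort by South:
region   Central  North  South
product                       
Gizmo         86      0      0
Sensor         0      2     42
Panel          0      0     96
Cable         73      0    123
filter rows where North <= 0:
region   Central  North  South
product                       
Gizmo         86      0      0
Panel          0      0     96
Cable         73      0    123
add column South_plus_10 = t['South'] + 10:
region   Central  North  South  South_plus_10
product                                      
Gizmo         86      0      0             10
Panel          0      0     96            106
Cable         73      0    123            133
So loc['Panel', 'South_plus_10'] = 106.

106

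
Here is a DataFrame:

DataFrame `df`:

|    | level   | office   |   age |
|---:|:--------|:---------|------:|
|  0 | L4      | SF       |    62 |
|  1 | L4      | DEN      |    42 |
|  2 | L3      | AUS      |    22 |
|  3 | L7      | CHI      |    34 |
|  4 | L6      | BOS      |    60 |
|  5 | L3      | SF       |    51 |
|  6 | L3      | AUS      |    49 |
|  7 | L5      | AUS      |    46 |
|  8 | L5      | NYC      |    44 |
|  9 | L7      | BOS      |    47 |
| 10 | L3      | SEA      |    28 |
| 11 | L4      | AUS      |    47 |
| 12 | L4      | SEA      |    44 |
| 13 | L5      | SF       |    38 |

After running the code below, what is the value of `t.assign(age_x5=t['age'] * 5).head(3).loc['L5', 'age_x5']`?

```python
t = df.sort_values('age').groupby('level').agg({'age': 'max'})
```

230

sort by age:
   level office  age
2     L3    AUS   22
10    L3    SEA   28
3     L7    CHI   34
13    L5     SF   38
1     L4    DEN   42
8     L5    NYC   44
12    L4    SEA   44
7     L5    AUS   46
9     L7    BOS   47
11    L4    AUS   47
6     L3    AUS   49
5     L3     SF   51
4     L6    BOS   60
0     L4     SF   62
group by level, max of age:
       age
level     
L3      51
L4      62
L5      46
L6      60
L7      47
add column age_x5 = t['age'] * 5:
       age  age_x5
level             
L3      51     255
L4      62     310
L5      46     230
L6      60     300
L7      47     235
take first 3 rows:
       age  age_x5
level             
L3      51     255
L4      62     310
L5      46     230
Reading off the value at row 'L5', column 'age_x5', we get 230.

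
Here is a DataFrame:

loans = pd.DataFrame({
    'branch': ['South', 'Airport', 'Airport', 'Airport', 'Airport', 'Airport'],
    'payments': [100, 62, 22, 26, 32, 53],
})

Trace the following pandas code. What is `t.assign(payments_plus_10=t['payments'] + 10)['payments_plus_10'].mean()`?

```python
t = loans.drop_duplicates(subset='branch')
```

drop duplicate branch (keep=first):
    branch  payments
0    South       100
1  Airport        62
add column payments_plus_10 = t['payments'] + 10:
    branch  payments  payments_plus_10
0    South       100               110
1  Airport        62                72
Taking the mean of column 'payments_plus_10' gives 91.0.

91.0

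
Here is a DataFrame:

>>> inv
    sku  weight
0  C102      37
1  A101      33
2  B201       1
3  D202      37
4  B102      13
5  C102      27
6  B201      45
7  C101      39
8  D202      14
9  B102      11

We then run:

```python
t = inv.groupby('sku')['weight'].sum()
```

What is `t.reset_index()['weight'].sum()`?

group by sku, sum of weight:
sku
A101    33
B102    24
B201    46
C101    39
C102    64
D202    51
Name: weight, dtype: int64
reset_index():
    sku  weight
0  A101      33
1  B102      24
2  B201      46
3  C101      39
4  C102      64
5  D202      51
Hence 257.

257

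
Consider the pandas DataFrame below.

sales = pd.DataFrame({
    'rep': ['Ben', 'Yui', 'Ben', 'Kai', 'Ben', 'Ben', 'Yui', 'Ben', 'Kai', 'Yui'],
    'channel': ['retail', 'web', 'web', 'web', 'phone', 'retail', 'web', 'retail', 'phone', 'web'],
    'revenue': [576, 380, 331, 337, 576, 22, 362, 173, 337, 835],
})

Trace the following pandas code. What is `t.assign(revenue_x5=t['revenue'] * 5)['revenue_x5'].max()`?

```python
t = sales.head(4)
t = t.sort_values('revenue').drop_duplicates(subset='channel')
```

take first 4 rows:
   rep channel  revenue
0  Ben  retail      576
1  Yui     web      380
2  Ben     web      331
3  Kai     web      337
sort by revenue:
   rep channel  revenue
2  Ben     web      331
3  Kai     web      337
1  Yui     web      380
0  Ben  retail      576
drop duplicate channel (keep=first):
   rep channel  revenue
2  Ben     web      331
0  Ben  retail      576
add column revenue_x5 = t['revenue'] * 5:
   rep channel  revenue  revenue_x5
2  Ben     web      331        1655
0  Ben  retail      576        2880
So max() = 2880.

2880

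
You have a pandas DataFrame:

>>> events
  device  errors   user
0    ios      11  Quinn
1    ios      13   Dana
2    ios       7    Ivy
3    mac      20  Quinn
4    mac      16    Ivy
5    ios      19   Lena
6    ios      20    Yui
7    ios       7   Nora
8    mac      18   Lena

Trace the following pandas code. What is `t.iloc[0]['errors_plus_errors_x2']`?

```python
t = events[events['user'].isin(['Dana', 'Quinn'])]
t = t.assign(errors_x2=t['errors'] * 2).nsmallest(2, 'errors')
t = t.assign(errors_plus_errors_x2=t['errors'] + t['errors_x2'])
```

filter rows where user in ['Dana', 'Quinn']:
  device  errors   user
0    ios      11  Quinn
1    ios      13   Dana
3    mac      20  Quinn
add column errors_x2 = t['errors'] * 2:
  device  errors   user  errors_x2
0    ios      11  Quinn         22
1    ios      13   Dana         26
3    mac      20  Quinn         40
take 2 rows with smallest errors:
  device  errors   user  errors_x2
0    ios      11  Quinn         22
1    ios      13   Dana         26
add column errors_plus_errors_x2 = t['errors'] + t['errors_x2']:
  device  errors   user  errors_x2  errors_plus_errors_x2
0    ios      11  Quinn         22                     33
1    ios      13   Dana         26                     39
Taking the value at position 0, column 'errors_plus_errors_x2' gives 33.

33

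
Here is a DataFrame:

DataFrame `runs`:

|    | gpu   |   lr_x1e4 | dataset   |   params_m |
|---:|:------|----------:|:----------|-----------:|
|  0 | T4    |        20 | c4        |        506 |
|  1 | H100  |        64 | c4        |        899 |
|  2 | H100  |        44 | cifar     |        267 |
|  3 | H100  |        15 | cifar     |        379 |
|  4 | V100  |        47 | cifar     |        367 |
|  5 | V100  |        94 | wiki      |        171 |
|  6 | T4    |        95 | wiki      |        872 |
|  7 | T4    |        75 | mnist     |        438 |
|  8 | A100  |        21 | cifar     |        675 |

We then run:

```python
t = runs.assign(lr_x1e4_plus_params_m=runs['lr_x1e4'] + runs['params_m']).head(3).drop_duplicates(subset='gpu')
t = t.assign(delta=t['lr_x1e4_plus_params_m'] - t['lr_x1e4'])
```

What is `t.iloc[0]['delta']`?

506

add column lr_x1e4_plus_params_m = runs['lr_x1e4'] + runs['params_m']:
    gpu  lr_x1e4 dataset  params_m  lr_x1e4_plus_params_m
0    T4       20      c4       506                    526
1  H100       64      c4       899                    963
2  H100       44   cifar       267                    311
3  H100       15   cifar       379                    394
4  V100       47   cifar       367                    414
5  V100       94    wiki       171                    265
6    T4       95    wiki       872                    967
7    T4       75   mnist       438                    513
8  A100       21   cifar       675                    696
take first 3 rows:
    gpu  lr_x1e4 dataset  params_m  lr_x1e4_plus_params_m
0    T4       20      c4       506                    526
1  H100       64      c4       899                    963
2  H100       44   cifar       267                    311
drop duplicate gpu (keep=first):
    gpu  lr_x1e4 dataset  params_m  lr_x1e4_plus_params_m
0    T4       20      c4       506                    526
1  H100       64      c4       899                    963
add column delta = t['lr_x1e4_plus_params_m'] - t['lr_x1e4']:
    gpu  lr_x1e4 dataset  params_m  lr_x1e4_plus_params_m  delta
0    T4       20      c4       506                    526    506
1  H100       64      c4       899                    963    899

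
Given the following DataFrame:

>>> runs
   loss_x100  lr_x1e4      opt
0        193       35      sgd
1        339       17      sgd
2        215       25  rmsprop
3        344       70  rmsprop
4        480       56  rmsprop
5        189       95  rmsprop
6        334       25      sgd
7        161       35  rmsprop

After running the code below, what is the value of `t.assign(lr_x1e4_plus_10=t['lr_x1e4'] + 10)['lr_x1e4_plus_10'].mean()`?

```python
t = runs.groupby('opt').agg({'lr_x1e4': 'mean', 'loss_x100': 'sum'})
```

50.9333333333

group by opt: mean(lr_x1e4), sum(loss_x100):
           lr_x1e4  loss_x100
opt                          
rmsprop  56.200000       1389
sgd      25.666667        866
add column lr_x1e4_plus_10 = t['lr_x1e4'] + 10:
           lr_x1e4  loss_x100  lr_x1e4_plus_10
opt                                           
rmsprop  56.200000       1389        66.200000
sgd      25.666667        866        35.666667
The mean of column 'lr_x1e4_plus_10' is 50.9333333333.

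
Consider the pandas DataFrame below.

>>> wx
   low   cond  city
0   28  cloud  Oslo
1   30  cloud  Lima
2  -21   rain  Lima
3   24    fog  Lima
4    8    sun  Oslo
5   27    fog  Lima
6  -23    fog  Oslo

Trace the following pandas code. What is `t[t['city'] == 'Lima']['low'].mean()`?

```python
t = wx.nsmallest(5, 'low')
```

take 5 rows with smallest low:
   low  cond  city
6  -23   fog  Oslo
2  -21  rain  Lima
4    8   sun  Oslo
3   24   fog  Lima
5   27   fog  Lima
filter rows where city == 'Lima':
   low  cond  city
2  -21  rain  Lima
3   24   fog  Lima
5   27   fog  Lima
Finally, mean of column 'low' = 10.0.

10.0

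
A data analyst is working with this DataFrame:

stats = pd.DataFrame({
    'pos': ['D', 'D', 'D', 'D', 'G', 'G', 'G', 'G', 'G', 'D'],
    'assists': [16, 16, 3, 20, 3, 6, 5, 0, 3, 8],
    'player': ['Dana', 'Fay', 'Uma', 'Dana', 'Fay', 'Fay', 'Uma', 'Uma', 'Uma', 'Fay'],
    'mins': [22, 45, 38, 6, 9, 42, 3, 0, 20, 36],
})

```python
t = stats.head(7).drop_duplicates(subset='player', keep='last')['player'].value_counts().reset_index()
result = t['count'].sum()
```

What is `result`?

take first 7 rows:
  pos  assists player  mins
0   D       16   Dana    22
1   D       16    Fay    45
2   D        3    Uma    38
3   D       20   Dana     6
4   G        3    Fay     9
5   G        6    Fay    42
6   G        5    Uma     3
drop duplicate player (keep=last):
  pos  assists player  mins
3   D       20   Dana     6
5   G        6    Fay    42
6   G        5    Uma     3
value_counts of player:
player
Dana    1
Fay     1
Uma     1
Name: count, dtype: int64
reset_index():
  player  count
0   Dana      1
1    Fay      1
2    Uma      1

3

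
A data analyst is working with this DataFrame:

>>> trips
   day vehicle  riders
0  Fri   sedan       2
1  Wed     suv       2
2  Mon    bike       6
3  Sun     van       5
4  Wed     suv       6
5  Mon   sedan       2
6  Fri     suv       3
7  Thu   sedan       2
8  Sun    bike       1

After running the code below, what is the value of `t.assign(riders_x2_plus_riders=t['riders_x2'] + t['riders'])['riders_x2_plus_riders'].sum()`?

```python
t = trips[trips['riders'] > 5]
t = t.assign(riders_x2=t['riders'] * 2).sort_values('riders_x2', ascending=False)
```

filter rows where riders > 5:
   day vehicle  riders
2  Mon    bike       6
4  Wed     suv       6
add column riders_x2 = t['riders'] * 2:
   day vehicle  riders  riders_x2
2  Mon    bike       6         12
4  Wed     suv       6         12
sort by riders_x2 descending:
   day vehicle  riders  riders_x2
2  Mon    bike       6         12
4  Wed     suv       6         12
add column riders_x2_plus_riders = t['riders_x2'] + t['riders']:
   day vehicle  riders  riders_x2  riders_x2_plus_riders
2  Mon    bike       6         12                     18
4  Wed     suv       6         12                     18

36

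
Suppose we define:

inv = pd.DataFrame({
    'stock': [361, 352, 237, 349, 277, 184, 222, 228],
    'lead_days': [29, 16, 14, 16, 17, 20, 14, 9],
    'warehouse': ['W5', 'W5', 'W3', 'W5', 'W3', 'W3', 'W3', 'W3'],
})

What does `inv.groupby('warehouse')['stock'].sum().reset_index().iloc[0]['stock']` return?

group by warehouse, sum of stock:
warehouse
W3    1148
W5    1062
Name: stock, dtype: int64
reset_index():
  warehouse  stock
0        W3   1148
1        W5   1062
Then the value at position 0, column 'stock': 1148

1148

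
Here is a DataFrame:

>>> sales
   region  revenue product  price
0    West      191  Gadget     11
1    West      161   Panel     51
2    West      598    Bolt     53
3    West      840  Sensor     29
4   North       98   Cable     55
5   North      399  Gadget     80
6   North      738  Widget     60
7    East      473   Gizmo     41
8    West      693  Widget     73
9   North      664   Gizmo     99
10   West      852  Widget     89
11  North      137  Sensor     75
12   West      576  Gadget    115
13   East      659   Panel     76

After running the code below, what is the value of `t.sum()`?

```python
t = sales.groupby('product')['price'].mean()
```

group by product, mean of price:
product
Bolt      53.000000
Cable     55.000000
Gadget    68.666667
Gizmo     70.000000
Panel     63.500000
Sensor    52.000000
Widget    74.000000
Name: price, dtype: float64
sum of the resulting series → 436.166666667

436.166666667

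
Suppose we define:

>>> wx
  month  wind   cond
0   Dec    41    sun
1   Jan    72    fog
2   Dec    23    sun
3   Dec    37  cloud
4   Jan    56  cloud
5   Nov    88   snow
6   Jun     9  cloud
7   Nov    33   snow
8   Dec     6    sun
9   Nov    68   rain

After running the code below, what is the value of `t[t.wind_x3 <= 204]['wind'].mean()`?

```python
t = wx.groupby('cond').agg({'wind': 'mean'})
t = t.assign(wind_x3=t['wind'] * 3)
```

46.4583333333

group by cond, mean of wind:
            wind
cond            
cloud  34.000000
fog    72.000000
rain   68.000000
snow   60.500000
sun    23.333333
add column wind_x3 = t['wind'] * 3:
            wind  wind_x3
cond                     
cloud  34.000000    102.0
fog    72.000000    216.0
rain   68.000000    204.0
snow   60.500000    181.5
sun    23.333333     70.0
filter rows where wind_x3 <= 204:
            wind  wind_x3
cond                     
cloud  34.000000    102.0
rain   68.000000    204.0
snow   60.500000    181.5
sun    23.333333     70.0
Then the mean of column 'wind': 46.4583333333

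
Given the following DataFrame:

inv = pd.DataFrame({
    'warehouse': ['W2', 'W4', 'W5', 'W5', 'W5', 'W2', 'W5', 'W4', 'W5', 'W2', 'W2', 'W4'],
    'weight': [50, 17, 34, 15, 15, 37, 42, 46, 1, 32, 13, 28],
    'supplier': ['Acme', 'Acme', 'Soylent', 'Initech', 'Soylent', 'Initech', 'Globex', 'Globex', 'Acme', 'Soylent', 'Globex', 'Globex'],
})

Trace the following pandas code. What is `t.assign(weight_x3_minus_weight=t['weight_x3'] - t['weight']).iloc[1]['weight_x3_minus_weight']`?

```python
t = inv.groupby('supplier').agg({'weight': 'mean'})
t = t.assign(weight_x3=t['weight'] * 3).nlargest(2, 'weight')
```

group by supplier, mean of weight:
             weight
supplier           
Acme      22.666667
Globex    32.250000
Initech   26.000000
Soylent   27.000000
add column weight_x3 = t['weight'] * 3:
             weight  weight_x3
supplier                      
Acme      22.666667      68.00
Globex    32.250000      96.75
Initech   26.000000      78.00
Soylent   27.000000      81.00
take 2 rows with largest weight:
          weight  weight_x3
supplier                   
Globex     32.25      96.75
Soylent    27.00      81.00
add column weight_x3_minus_weight = t['weight_x3'] - t['weight']:
          weight  weight_x3  weight_x3_minus_weight
supplier                                           
Globex     32.25      96.75                    64.5
Soylent    27.00      81.00                    54.0
Finally, value at position 1, column 'weight_x3_minus_weight' = 54.0.

54.0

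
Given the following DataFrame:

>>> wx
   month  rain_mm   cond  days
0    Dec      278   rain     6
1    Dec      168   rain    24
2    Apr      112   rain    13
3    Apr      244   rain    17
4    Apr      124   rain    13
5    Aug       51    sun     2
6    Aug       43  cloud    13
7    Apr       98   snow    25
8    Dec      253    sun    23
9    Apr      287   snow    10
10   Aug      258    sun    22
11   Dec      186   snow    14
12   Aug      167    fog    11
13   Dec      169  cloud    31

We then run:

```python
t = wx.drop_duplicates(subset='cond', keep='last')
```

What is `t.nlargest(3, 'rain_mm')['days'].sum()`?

drop duplicate cond (keep=last):
   month  rain_mm   cond  days
4    Apr      124   rain    13
10   Aug      258    sun    22
11   Dec      186   snow    14
12   Aug      167    fog    11
13   Dec      169  cloud    31
take 3 rows with largest rain_mm:
   month  rain_mm   cond  days
10   Aug      258    sun    22
11   Dec      186   snow    14
13   Dec      169  cloud    31
Reading off the sum of column 'days', we get 67.

67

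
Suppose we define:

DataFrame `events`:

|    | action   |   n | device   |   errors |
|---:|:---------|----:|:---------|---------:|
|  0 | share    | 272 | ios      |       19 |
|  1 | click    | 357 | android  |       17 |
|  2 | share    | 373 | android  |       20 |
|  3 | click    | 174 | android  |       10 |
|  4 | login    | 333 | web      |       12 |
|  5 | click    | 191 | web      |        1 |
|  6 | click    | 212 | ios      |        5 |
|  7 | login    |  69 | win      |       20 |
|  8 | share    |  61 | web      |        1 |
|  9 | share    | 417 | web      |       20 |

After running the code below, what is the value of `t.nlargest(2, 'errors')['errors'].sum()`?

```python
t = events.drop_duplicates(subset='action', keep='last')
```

40

drop duplicate action (keep=last):
  action    n device  errors
6  click  212    ios       5
7  login   69    win      20
9  share  417    web      20
take 2 rows with largest errors:
  action    n device  errors
7  login   69    win      20
9  share  417    web      20
Reading off the sum of column 'errors', we get 40.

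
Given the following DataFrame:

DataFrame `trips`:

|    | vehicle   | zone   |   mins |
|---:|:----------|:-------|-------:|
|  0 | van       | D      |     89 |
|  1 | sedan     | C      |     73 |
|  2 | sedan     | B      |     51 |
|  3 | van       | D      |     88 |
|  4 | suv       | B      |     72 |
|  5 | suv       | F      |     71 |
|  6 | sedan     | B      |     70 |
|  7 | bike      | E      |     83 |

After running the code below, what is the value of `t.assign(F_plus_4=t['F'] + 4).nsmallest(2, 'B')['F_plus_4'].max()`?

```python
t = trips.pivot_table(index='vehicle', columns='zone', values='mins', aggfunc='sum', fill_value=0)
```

pivot: rows=vehicle, cols=zone, sum(mins):
zone       B   C    D   E   F
vehicle                      
bike       0   0    0  83   0
sedan    121  73    0   0   0
suv       72   0    0   0  71
van        0   0  177   0   0
add column F_plus_4 = t['F'] + 4:
zone       B   C    D   E   F  F_plus_4
vehicle                                
bike       0   0    0  83   0         4
sedan    121  73    0   0   0         4
suv       72   0    0   0  71        75
van        0   0  177   0   0         4
take 2 rows with smallest B:
zone     B  C    D   E  F  F_plus_4
vehicle                            
bike     0  0    0  83  0         4
van      0  0  177   0  0         4
The max of column 'F_plus_4' is 4.

4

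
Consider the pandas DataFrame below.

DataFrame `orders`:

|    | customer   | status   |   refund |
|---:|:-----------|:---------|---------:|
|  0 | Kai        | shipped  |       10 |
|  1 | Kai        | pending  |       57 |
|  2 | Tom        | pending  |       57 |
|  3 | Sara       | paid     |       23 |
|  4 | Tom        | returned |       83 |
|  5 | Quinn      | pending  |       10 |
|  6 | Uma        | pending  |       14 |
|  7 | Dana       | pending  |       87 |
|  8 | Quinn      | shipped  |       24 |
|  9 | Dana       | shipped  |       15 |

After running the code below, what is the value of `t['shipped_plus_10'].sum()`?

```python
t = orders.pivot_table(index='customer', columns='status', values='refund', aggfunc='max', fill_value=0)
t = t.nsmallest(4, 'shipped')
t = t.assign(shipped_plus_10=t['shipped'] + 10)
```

50

pivot: rows=customer, cols=status, max(refund):
status    paid  pending  returned  shipped
customer                                  
Dana         0       87         0       15
Kai          0       57         0       10
Quinn        0       10         0       24
Sara        23        0         0        0
Tom          0       57        83        0
Uma          0       14         0        0
take 4 rows with smallest shipped:
status    paid  pending  returned  shipped
customer                                  
Sara        23        0         0        0
Tom          0       57        83        0
Uma          0       14         0        0
Kai          0       57         0       10
add column shipped_plus_10 = t['shipped'] + 10:
status    paid  pending  returned  shipped  shipped_plus_10
customer                                                   
Sara        23        0         0        0               10
Tom          0       57        83        0               10
Uma          0       14         0        0               10
Kai          0       57         0       10               20
Finally, sum of column 'shipped_plus_10' = 50.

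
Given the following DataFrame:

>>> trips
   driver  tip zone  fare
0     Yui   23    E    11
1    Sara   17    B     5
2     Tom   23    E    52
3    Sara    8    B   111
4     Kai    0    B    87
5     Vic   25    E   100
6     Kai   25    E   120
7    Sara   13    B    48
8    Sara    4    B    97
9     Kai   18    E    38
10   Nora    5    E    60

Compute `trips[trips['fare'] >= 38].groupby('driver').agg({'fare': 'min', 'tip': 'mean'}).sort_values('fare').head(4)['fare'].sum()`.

filter rows where fare >= 38:
   driver  tip zone  fare
2     Tom   23    E    52
3    Sara    8    B   111
4     Kai    0    B    87
5     Vic   25    E   100
6     Kai   25    E   120
7    Sara   13    B    48
8    Sara    4    B    97
9     Kai   18    E    38
10   Nora    5    E    60
group by driver: min(fare), mean(tip):
        fare        tip
driver                 
Kai       38  14.333333
Nora      60   5.000000
Sara      48   8.333333
Tom       52  23.000000
Vic      100  25.000000
sort by fare:
        fare        tip
driver                 
Kai       38  14.333333
Sara      48   8.333333
Tom       52  23.000000
Nora      60   5.000000
Vic      100  25.000000
take first 4 rows:
        fare        tip
driver                 
Kai       38  14.333333
Sara      48   8.333333
Tom       52  23.000000
Nora      60   5.000000

198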